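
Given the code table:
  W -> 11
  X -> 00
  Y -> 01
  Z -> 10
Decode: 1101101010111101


Decoding:
11 -> W
01 -> Y
10 -> Z
10 -> Z
10 -> Z
11 -> W
11 -> W
01 -> Y


Result: WYZZZWWY


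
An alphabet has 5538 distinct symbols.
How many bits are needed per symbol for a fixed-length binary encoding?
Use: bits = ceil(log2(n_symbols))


log2(5538) = 12.4351
Bracket: 2^12 = 4096 < 5538 <= 2^13 = 8192
So ceil(log2(5538)) = 13

bits = ceil(log2(5538)) = ceil(12.4351) = 13 bits


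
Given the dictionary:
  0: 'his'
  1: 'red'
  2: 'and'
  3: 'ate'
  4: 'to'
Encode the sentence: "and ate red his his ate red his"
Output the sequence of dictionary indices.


Look up each word in the dictionary:
  'and' -> 2
  'ate' -> 3
  'red' -> 1
  'his' -> 0
  'his' -> 0
  'ate' -> 3
  'red' -> 1
  'his' -> 0

Encoded: [2, 3, 1, 0, 0, 3, 1, 0]


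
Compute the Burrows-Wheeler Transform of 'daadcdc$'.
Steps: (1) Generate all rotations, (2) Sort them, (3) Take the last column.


Rotations (sorted):
  0: $daadcdc -> last char: c
  1: aadcdc$d -> last char: d
  2: adcdc$da -> last char: a
  3: c$daadcd -> last char: d
  4: cdc$daad -> last char: d
  5: daadcdc$ -> last char: $
  6: dc$daadc -> last char: c
  7: dcdc$daa -> last char: a


BWT = cdadd$ca


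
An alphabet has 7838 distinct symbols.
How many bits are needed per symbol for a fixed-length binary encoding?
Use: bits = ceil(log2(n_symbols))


log2(7838) = 12.9363
Bracket: 2^12 = 4096 < 7838 <= 2^13 = 8192
So ceil(log2(7838)) = 13

bits = ceil(log2(7838)) = ceil(12.9363) = 13 bits


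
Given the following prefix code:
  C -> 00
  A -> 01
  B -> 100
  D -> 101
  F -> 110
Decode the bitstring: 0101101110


Decoding step by step:
Bits 01 -> A
Bits 01 -> A
Bits 101 -> D
Bits 110 -> F


Decoded message: AADF


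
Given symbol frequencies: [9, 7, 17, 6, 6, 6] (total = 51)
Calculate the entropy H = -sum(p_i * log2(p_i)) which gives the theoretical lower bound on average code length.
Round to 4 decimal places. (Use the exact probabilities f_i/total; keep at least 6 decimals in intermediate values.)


Per-symbol terms -p_i * log2(p_i) with p_i = f_i/51:
  p = 9/51 = 0.176471: log2(p) = -2.502500, -p*log2(p) = 0.441618
  p = 7/51 = 0.137255: log2(p) = -2.865070, -p*log2(p) = 0.393245
  p = 17/51 = 0.333333: log2(p) = -1.584963, -p*log2(p) = 0.528321
  p = 6/51 = 0.117647: log2(p) = -3.087463, -p*log2(p) = 0.363231
  p = 6/51 = 0.117647: log2(p) = -3.087463, -p*log2(p) = 0.363231
  p = 6/51 = 0.117647: log2(p) = -3.087463, -p*log2(p) = 0.363231
H = 0.441618 + 0.393245 + 0.528321 + 0.363231 + 0.363231 + 0.363231 = 2.452877

H = 2.4529 bits/symbol


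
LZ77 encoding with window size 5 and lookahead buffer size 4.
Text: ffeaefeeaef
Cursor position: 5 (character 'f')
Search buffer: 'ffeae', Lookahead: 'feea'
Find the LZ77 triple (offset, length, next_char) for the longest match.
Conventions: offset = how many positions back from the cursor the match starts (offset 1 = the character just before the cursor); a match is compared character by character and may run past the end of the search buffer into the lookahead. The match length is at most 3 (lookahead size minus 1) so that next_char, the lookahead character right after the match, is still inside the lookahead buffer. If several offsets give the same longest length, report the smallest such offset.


Try each offset into the search buffer:
  offset=1 (pos 4, char 'e'): match length 0
  offset=2 (pos 3, char 'a'): match length 0
  offset=3 (pos 2, char 'e'): match length 0
  offset=4 (pos 1, char 'f'): match length 2
  offset=5 (pos 0, char 'f'): match length 1
Longest match has length 2 at offset 4.
next_char = character at position 5 + 2 = 7 -> 'e'

Best match: offset=4, length=2 (matching 'fe' starting at position 1)
LZ77 triple: (4, 2, 'e')


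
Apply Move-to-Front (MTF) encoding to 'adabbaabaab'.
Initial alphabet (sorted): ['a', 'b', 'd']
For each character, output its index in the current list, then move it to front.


MTF encoding:
'a': index 0 in ['a', 'b', 'd'] -> ['a', 'b', 'd']
'd': index 2 in ['a', 'b', 'd'] -> ['d', 'a', 'b']
'a': index 1 in ['d', 'a', 'b'] -> ['a', 'd', 'b']
'b': index 2 in ['a', 'd', 'b'] -> ['b', 'a', 'd']
'b': index 0 in ['b', 'a', 'd'] -> ['b', 'a', 'd']
'a': index 1 in ['b', 'a', 'd'] -> ['a', 'b', 'd']
'a': index 0 in ['a', 'b', 'd'] -> ['a', 'b', 'd']
'b': index 1 in ['a', 'b', 'd'] -> ['b', 'a', 'd']
'a': index 1 in ['b', 'a', 'd'] -> ['a', 'b', 'd']
'a': index 0 in ['a', 'b', 'd'] -> ['a', 'b', 'd']
'b': index 1 in ['a', 'b', 'd'] -> ['b', 'a', 'd']


Output: [0, 2, 1, 2, 0, 1, 0, 1, 1, 0, 1]


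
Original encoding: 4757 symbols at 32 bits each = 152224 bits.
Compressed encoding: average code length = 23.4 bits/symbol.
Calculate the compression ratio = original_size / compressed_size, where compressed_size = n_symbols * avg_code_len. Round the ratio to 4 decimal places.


original_size = n_symbols * orig_bits = 4757 * 32 = 152224 bits
compressed_size = n_symbols * avg_code_len = 4757 * 23.4 = 111313.8 bits
ratio = original_size / compressed_size = 152224 / 111313.8 = 1.3675

Compression ratio = 1.3675


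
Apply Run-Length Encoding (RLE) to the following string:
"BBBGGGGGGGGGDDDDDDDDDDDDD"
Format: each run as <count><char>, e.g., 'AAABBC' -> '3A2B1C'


Scanning runs left to right:
  i=0: run of 'B' x 3 -> '3B'
  i=3: run of 'G' x 9 -> '9G'
  i=12: run of 'D' x 13 -> '13D'

RLE = 3B9G13D


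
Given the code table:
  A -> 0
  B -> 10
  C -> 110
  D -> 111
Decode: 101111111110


Decoding:
10 -> B
111 -> D
111 -> D
111 -> D
0 -> A


Result: BDDDA


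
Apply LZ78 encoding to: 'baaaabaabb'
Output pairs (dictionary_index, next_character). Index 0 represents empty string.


LZ78 encoding steps:
Dictionary: {0: ''}
Step 1: w='' (idx 0), next='b' -> output (0, 'b'), add 'b' as idx 1
Step 2: w='' (idx 0), next='a' -> output (0, 'a'), add 'a' as idx 2
Step 3: w='a' (idx 2), next='a' -> output (2, 'a'), add 'aa' as idx 3
Step 4: w='a' (idx 2), next='b' -> output (2, 'b'), add 'ab' as idx 4
Step 5: w='aa' (idx 3), next='b' -> output (3, 'b'), add 'aab' as idx 5
Step 6: w='b' (idx 1), end of input -> output (1, '')


Encoded: [(0, 'b'), (0, 'a'), (2, 'a'), (2, 'b'), (3, 'b'), (1, '')]


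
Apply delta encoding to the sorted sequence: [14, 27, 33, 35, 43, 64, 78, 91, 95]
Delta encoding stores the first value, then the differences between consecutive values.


First value: 14
Deltas:
  27 - 14 = 13
  33 - 27 = 6
  35 - 33 = 2
  43 - 35 = 8
  64 - 43 = 21
  78 - 64 = 14
  91 - 78 = 13
  95 - 91 = 4


Delta encoded: [14, 13, 6, 2, 8, 21, 14, 13, 4]


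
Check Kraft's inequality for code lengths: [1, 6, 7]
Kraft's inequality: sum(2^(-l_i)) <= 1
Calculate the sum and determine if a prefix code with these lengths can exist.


Sum = 2^(-1) + 2^(-6) + 2^(-7)
    = 0.5 + 0.015625 + 0.0078125
    = 67/128 = 0.5234375
Since 0.5234375 <= 1, Kraft's inequality IS satisfied.
A prefix code with these lengths CAN exist.

Kraft sum = 0.5234375. Satisfied.


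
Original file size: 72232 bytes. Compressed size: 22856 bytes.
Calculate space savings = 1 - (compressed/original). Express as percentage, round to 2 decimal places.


ratio = compressed/original = 22856/72232 = 0.316425
savings = 1 - ratio = 1 - 0.316425 = 0.683575
as a percentage: 0.683575 * 100 = 68.36%

Space savings = 1 - 22856/72232 = 68.36%


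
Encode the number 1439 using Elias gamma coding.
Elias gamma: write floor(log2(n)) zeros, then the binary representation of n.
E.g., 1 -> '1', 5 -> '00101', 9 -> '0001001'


num_bits = floor(log2(1439)) + 1 = 11
leading_zeros = num_bits - 1 = 10
binary(1439) = 10110011111

Elias gamma(1439) = '0000000000' + '10110011111' = 000000000010110011111 (21 bits)


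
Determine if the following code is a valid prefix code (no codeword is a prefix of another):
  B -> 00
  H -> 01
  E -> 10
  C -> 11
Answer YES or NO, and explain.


Checking each pair (does one codeword prefix another?):
  B='00' vs H='01': no prefix
  B='00' vs E='10': no prefix
  B='00' vs C='11': no prefix
  H='01' vs B='00': no prefix
  H='01' vs E='10': no prefix
  H='01' vs C='11': no prefix
  E='10' vs B='00': no prefix
  E='10' vs H='01': no prefix
  E='10' vs C='11': no prefix
  C='11' vs B='00': no prefix
  C='11' vs H='01': no prefix
  C='11' vs E='10': no prefix
No violation found over all pairs.

YES -- this is a valid prefix code. No codeword is a prefix of any other codeword.


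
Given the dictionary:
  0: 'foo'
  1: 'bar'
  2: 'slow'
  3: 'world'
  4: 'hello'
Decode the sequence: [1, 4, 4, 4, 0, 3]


Look up each index in the dictionary:
  1 -> 'bar'
  4 -> 'hello'
  4 -> 'hello'
  4 -> 'hello'
  0 -> 'foo'
  3 -> 'world'

Decoded: "bar hello hello hello foo world"


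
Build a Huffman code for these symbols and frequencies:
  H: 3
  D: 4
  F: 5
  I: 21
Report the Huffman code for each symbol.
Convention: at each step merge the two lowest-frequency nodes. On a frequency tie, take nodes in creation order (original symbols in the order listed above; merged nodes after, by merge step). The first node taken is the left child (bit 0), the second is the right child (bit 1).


Huffman tree construction:
Step 1: Merge H(3) + D(4) = 7
Step 2: Merge F(5) + (H+D)(7) = 12
Step 3: Merge (F+(H+D))(12) + I(21) = 33
Read each symbol's code off the tree from the root (left child = 0, right child = 1).

Codes:
  H: 010 (length 3)
  D: 011 (length 3)
  F: 00 (length 2)
  I: 1 (length 1)
Average code length: 52/33 = 1.5758 bits/symbol


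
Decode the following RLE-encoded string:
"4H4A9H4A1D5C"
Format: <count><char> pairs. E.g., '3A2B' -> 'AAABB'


Expanding each <count><char> pair:
  4H -> 'HHHH'
  4A -> 'AAAA'
  9H -> 'HHHHHHHHH'
  4A -> 'AAAA'
  1D -> 'D'
  5C -> 'CCCCC'

Decoded = HHHHAAAAHHHHHHHHHAAAADCCCCC


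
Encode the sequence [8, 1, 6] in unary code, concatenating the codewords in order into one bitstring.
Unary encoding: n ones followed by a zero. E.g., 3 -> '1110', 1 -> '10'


Encode each number as n ones followed by a terminating 0:
  8 -> 111111110 (9 bits)
  1 -> 10 (2 bits)
  6 -> 1111110 (7 bits)
Total length = 9 + 2 + 7 = 18 bits.

Unary([8, 1, 6]) = 111111110101111110 (18 bits)


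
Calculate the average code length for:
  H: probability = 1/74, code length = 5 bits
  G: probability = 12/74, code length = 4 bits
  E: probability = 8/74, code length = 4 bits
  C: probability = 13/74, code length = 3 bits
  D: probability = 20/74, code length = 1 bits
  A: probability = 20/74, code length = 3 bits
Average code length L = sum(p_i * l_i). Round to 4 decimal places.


Weighted contributions p_i * l_i:
  H: (1/74) * 5 = 5/74
  G: (12/74) * 4 = 48/74
  E: (8/74) * 4 = 32/74
  C: (13/74) * 3 = 39/74
  D: (20/74) * 1 = 20/74
  A: (20/74) * 3 = 60/74
Sum = (5 + 48 + 32 + 39 + 20 + 60)/74 = 204/74

L = 204/74 = 2.7568 bits/symbol


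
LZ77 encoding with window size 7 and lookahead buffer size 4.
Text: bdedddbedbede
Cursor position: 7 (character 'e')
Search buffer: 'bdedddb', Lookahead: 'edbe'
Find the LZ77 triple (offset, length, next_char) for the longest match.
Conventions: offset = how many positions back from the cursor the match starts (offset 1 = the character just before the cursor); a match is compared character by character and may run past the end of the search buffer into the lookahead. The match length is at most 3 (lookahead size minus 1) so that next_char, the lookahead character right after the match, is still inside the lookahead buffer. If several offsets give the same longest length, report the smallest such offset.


Try each offset into the search buffer:
  offset=1 (pos 6, char 'b'): match length 0
  offset=2 (pos 5, char 'd'): match length 0
  offset=3 (pos 4, char 'd'): match length 0
  offset=4 (pos 3, char 'd'): match length 0
  offset=5 (pos 2, char 'e'): match length 2
  offset=6 (pos 1, char 'd'): match length 0
  offset=7 (pos 0, char 'b'): match length 0
Longest match has length 2 at offset 5.
next_char = character at position 7 + 2 = 9 -> 'b'

Best match: offset=5, length=2 (matching 'ed' starting at position 2)
LZ77 triple: (5, 2, 'b')


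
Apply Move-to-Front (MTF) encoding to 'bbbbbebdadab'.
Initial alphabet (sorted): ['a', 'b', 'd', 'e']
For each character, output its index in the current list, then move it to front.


MTF encoding:
'b': index 1 in ['a', 'b', 'd', 'e'] -> ['b', 'a', 'd', 'e']
'b': index 0 in ['b', 'a', 'd', 'e'] -> ['b', 'a', 'd', 'e']
'b': index 0 in ['b', 'a', 'd', 'e'] -> ['b', 'a', 'd', 'e']
'b': index 0 in ['b', 'a', 'd', 'e'] -> ['b', 'a', 'd', 'e']
'b': index 0 in ['b', 'a', 'd', 'e'] -> ['b', 'a', 'd', 'e']
'e': index 3 in ['b', 'a', 'd', 'e'] -> ['e', 'b', 'a', 'd']
'b': index 1 in ['e', 'b', 'a', 'd'] -> ['b', 'e', 'a', 'd']
'd': index 3 in ['b', 'e', 'a', 'd'] -> ['d', 'b', 'e', 'a']
'a': index 3 in ['d', 'b', 'e', 'a'] -> ['a', 'd', 'b', 'e']
'd': index 1 in ['a', 'd', 'b', 'e'] -> ['d', 'a', 'b', 'e']
'a': index 1 in ['d', 'a', 'b', 'e'] -> ['a', 'd', 'b', 'e']
'b': index 2 in ['a', 'd', 'b', 'e'] -> ['b', 'a', 'd', 'e']


Output: [1, 0, 0, 0, 0, 3, 1, 3, 3, 1, 1, 2]


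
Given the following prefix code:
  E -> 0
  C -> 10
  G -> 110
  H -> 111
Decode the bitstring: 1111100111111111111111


Decoding step by step:
Bits 111 -> H
Bits 110 -> G
Bits 0 -> E
Bits 111 -> H
Bits 111 -> H
Bits 111 -> H
Bits 111 -> H
Bits 111 -> H


Decoded message: HGEHHHHH


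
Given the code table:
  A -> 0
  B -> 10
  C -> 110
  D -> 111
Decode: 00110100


Decoding:
0 -> A
0 -> A
110 -> C
10 -> B
0 -> A


Result: AACBA


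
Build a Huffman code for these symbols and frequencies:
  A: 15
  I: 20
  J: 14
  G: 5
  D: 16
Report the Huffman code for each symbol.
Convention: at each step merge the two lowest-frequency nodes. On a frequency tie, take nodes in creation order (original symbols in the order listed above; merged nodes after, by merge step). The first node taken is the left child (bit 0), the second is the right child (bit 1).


Huffman tree construction:
Step 1: Merge G(5) + J(14) = 19
Step 2: Merge A(15) + D(16) = 31
Step 3: Merge (G+J)(19) + I(20) = 39
Step 4: Merge (A+D)(31) + ((G+J)+I)(39) = 70
Read each symbol's code off the tree from the root (left child = 0, right child = 1).

Codes:
  A: 00 (length 2)
  I: 11 (length 2)
  J: 101 (length 3)
  G: 100 (length 3)
  D: 01 (length 2)
Average code length: 159/70 = 2.2714 bits/symbol


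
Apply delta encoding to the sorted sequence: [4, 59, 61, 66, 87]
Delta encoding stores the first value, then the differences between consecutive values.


First value: 4
Deltas:
  59 - 4 = 55
  61 - 59 = 2
  66 - 61 = 5
  87 - 66 = 21


Delta encoded: [4, 55, 2, 5, 21]


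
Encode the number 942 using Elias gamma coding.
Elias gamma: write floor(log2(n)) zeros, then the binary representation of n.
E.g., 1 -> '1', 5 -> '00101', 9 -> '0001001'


num_bits = floor(log2(942)) + 1 = 10
leading_zeros = num_bits - 1 = 9
binary(942) = 1110101110

Elias gamma(942) = '000000000' + '1110101110' = 0000000001110101110 (19 bits)


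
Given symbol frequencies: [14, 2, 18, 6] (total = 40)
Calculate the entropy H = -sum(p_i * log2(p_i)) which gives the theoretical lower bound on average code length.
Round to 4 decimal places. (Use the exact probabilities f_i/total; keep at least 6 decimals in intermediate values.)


Per-symbol terms -p_i * log2(p_i) with p_i = f_i/40:
  p = 14/40 = 0.350000: log2(p) = -1.514573, -p*log2(p) = 0.530101
  p = 2/40 = 0.050000: log2(p) = -4.321928, -p*log2(p) = 0.216096
  p = 18/40 = 0.450000: log2(p) = -1.152003, -p*log2(p) = 0.518401
  p = 6/40 = 0.150000: log2(p) = -2.736966, -p*log2(p) = 0.410545
H = 0.530101 + 0.216096 + 0.518401 + 0.410545 = 1.675143

H = 1.6751 bits/symbol


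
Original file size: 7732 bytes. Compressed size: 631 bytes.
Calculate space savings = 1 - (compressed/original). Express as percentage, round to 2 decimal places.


ratio = compressed/original = 631/7732 = 0.081609
savings = 1 - ratio = 1 - 0.081609 = 0.918391
as a percentage: 0.918391 * 100 = 91.84%

Space savings = 1 - 631/7732 = 91.84%


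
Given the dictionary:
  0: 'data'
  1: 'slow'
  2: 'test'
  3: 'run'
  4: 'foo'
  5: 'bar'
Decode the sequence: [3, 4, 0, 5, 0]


Look up each index in the dictionary:
  3 -> 'run'
  4 -> 'foo'
  0 -> 'data'
  5 -> 'bar'
  0 -> 'data'

Decoded: "run foo data bar data"


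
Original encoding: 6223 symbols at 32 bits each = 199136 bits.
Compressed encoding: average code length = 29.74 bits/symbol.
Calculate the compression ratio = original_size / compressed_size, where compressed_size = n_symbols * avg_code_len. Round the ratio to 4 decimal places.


original_size = n_symbols * orig_bits = 6223 * 32 = 199136 bits
compressed_size = n_symbols * avg_code_len = 6223 * 29.74 = 185072.02 bits
ratio = original_size / compressed_size = 199136 / 185072.02 = 1.076

Compression ratio = 1.076


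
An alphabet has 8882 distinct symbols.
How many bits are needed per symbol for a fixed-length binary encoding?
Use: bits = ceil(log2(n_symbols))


log2(8882) = 13.1167
Bracket: 2^13 = 8192 < 8882 <= 2^14 = 16384
So ceil(log2(8882)) = 14

bits = ceil(log2(8882)) = ceil(13.1167) = 14 bits


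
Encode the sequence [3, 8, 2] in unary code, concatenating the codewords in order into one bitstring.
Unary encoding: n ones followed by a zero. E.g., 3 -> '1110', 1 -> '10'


Encode each number as n ones followed by a terminating 0:
  3 -> 1110 (4 bits)
  8 -> 111111110 (9 bits)
  2 -> 110 (3 bits)
Total length = 4 + 9 + 3 = 16 bits.

Unary([3, 8, 2]) = 1110111111110110 (16 bits)


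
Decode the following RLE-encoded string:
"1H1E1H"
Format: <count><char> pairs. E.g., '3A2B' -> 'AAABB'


Expanding each <count><char> pair:
  1H -> 'H'
  1E -> 'E'
  1H -> 'H'

Decoded = HEH


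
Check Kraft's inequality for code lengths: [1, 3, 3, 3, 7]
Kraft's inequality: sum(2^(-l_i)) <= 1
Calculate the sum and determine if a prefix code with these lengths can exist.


Sum = 2^(-1) + 2^(-3) + 2^(-3) + 2^(-3) + 2^(-7)
    = 0.5 + 0.125 + 0.125 + 0.125 + 0.0078125
    = 113/128 = 0.8828125
Since 0.8828125 <= 1, Kraft's inequality IS satisfied.
A prefix code with these lengths CAN exist.

Kraft sum = 0.8828125. Satisfied.


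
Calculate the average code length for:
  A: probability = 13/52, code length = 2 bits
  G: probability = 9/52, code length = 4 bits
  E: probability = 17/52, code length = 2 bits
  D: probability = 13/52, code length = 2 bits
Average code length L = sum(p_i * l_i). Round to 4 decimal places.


Weighted contributions p_i * l_i:
  A: (13/52) * 2 = 26/52
  G: (9/52) * 4 = 36/52
  E: (17/52) * 2 = 34/52
  D: (13/52) * 2 = 26/52
Sum = (26 + 36 + 34 + 26)/52 = 122/52

L = 122/52 = 2.3462 bits/symbol


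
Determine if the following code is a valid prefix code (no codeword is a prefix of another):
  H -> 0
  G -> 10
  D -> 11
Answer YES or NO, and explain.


Checking each pair (does one codeword prefix another?):
  H='0' vs G='10': no prefix
  H='0' vs D='11': no prefix
  G='10' vs H='0': no prefix
  G='10' vs D='11': no prefix
  D='11' vs H='0': no prefix
  D='11' vs G='10': no prefix
No violation found over all pairs.

YES -- this is a valid prefix code. No codeword is a prefix of any other codeword.


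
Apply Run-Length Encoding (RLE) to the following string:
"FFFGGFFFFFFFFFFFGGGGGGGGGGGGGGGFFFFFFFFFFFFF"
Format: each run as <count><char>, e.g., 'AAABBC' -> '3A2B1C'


Scanning runs left to right:
  i=0: run of 'F' x 3 -> '3F'
  i=3: run of 'G' x 2 -> '2G'
  i=5: run of 'F' x 11 -> '11F'
  i=16: run of 'G' x 15 -> '15G'
  i=31: run of 'F' x 13 -> '13F'

RLE = 3F2G11F15G13F


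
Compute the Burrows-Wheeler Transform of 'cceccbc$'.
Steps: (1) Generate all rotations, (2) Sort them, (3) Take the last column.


Rotations (sorted):
  0: $cceccbc -> last char: c
  1: bc$ccecc -> last char: c
  2: c$cceccb -> last char: b
  3: cbc$ccec -> last char: c
  4: ccbc$cce -> last char: e
  5: cceccbc$ -> last char: $
  6: ceccbc$c -> last char: c
  7: eccbc$cc -> last char: c


BWT = ccbce$cc


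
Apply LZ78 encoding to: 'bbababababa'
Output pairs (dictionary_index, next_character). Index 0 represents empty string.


LZ78 encoding steps:
Dictionary: {0: ''}
Step 1: w='' (idx 0), next='b' -> output (0, 'b'), add 'b' as idx 1
Step 2: w='b' (idx 1), next='a' -> output (1, 'a'), add 'ba' as idx 2
Step 3: w='ba' (idx 2), next='b' -> output (2, 'b'), add 'bab' as idx 3
Step 4: w='' (idx 0), next='a' -> output (0, 'a'), add 'a' as idx 4
Step 5: w='bab' (idx 3), next='a' -> output (3, 'a'), add 'baba' as idx 5


Encoded: [(0, 'b'), (1, 'a'), (2, 'b'), (0, 'a'), (3, 'a')]


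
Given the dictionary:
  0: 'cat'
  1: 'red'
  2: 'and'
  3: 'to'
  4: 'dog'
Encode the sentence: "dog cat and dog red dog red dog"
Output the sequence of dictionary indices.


Look up each word in the dictionary:
  'dog' -> 4
  'cat' -> 0
  'and' -> 2
  'dog' -> 4
  'red' -> 1
  'dog' -> 4
  'red' -> 1
  'dog' -> 4

Encoded: [4, 0, 2, 4, 1, 4, 1, 4]


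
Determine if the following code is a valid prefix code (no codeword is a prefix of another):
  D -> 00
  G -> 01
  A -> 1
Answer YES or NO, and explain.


Checking each pair (does one codeword prefix another?):
  D='00' vs G='01': no prefix
  D='00' vs A='1': no prefix
  G='01' vs D='00': no prefix
  G='01' vs A='1': no prefix
  A='1' vs D='00': no prefix
  A='1' vs G='01': no prefix
No violation found over all pairs.

YES -- this is a valid prefix code. No codeword is a prefix of any other codeword.


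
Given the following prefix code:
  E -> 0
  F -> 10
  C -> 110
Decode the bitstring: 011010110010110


Decoding step by step:
Bits 0 -> E
Bits 110 -> C
Bits 10 -> F
Bits 110 -> C
Bits 0 -> E
Bits 10 -> F
Bits 110 -> C


Decoded message: ECFCEFC


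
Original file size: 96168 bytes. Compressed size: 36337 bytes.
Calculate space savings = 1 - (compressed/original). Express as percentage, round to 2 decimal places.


ratio = compressed/original = 36337/96168 = 0.377849
savings = 1 - ratio = 1 - 0.377849 = 0.622151
as a percentage: 0.622151 * 100 = 62.22%

Space savings = 1 - 36337/96168 = 62.22%


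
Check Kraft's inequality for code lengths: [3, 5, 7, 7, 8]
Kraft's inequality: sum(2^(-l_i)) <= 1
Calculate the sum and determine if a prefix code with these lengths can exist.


Sum = 2^(-3) + 2^(-5) + 2^(-7) + 2^(-7) + 2^(-8)
    = 0.125 + 0.03125 + 0.0078125 + 0.0078125 + 0.00390625
    = 45/256 = 0.17578125
Since 0.17578125 <= 1, Kraft's inequality IS satisfied.
A prefix code with these lengths CAN exist.

Kraft sum = 0.17578125. Satisfied.


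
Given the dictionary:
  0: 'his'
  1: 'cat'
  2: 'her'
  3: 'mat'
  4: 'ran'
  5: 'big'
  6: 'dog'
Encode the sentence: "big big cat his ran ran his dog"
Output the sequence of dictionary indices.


Look up each word in the dictionary:
  'big' -> 5
  'big' -> 5
  'cat' -> 1
  'his' -> 0
  'ran' -> 4
  'ran' -> 4
  'his' -> 0
  'dog' -> 6

Encoded: [5, 5, 1, 0, 4, 4, 0, 6]


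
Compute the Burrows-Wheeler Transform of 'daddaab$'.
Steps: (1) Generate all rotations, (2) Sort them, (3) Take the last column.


Rotations (sorted):
  0: $daddaab -> last char: b
  1: aab$dadd -> last char: d
  2: ab$dadda -> last char: a
  3: addaab$d -> last char: d
  4: b$daddaa -> last char: a
  5: daab$dad -> last char: d
  6: daddaab$ -> last char: $
  7: ddaab$da -> last char: a


BWT = bdadad$a


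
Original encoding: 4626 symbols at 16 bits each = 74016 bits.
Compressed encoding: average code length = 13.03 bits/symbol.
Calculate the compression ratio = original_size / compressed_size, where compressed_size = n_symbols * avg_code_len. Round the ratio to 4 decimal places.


original_size = n_symbols * orig_bits = 4626 * 16 = 74016 bits
compressed_size = n_symbols * avg_code_len = 4626 * 13.03 = 60276.78 bits
ratio = original_size / compressed_size = 74016 / 60276.78 = 1.2279

Compression ratio = 1.2279


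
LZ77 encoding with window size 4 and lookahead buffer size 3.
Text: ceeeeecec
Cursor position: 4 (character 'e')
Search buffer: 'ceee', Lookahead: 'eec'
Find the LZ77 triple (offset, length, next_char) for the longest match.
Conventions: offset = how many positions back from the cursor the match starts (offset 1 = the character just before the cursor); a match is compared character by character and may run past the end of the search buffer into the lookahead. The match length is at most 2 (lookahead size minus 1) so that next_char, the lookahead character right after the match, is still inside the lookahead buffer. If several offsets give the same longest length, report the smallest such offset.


Try each offset into the search buffer:
  offset=1 (pos 3, char 'e'): match length 2
  offset=2 (pos 2, char 'e'): match length 2
  offset=3 (pos 1, char 'e'): match length 2
  offset=4 (pos 0, char 'c'): match length 0
Longest match has length 2, found at offsets 1, 2, 3; take the smallest, offset 1.
next_char = character at position 4 + 2 = 6 -> 'c'

Best match: offset=1, length=2 (matching 'ee' starting at position 3)
LZ77 triple: (1, 2, 'c')


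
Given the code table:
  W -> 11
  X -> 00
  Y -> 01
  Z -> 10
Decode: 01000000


Decoding:
01 -> Y
00 -> X
00 -> X
00 -> X


Result: YXXX


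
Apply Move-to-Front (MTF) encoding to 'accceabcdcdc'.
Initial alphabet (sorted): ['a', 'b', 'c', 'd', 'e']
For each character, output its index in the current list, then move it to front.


MTF encoding:
'a': index 0 in ['a', 'b', 'c', 'd', 'e'] -> ['a', 'b', 'c', 'd', 'e']
'c': index 2 in ['a', 'b', 'c', 'd', 'e'] -> ['c', 'a', 'b', 'd', 'e']
'c': index 0 in ['c', 'a', 'b', 'd', 'e'] -> ['c', 'a', 'b', 'd', 'e']
'c': index 0 in ['c', 'a', 'b', 'd', 'e'] -> ['c', 'a', 'b', 'd', 'e']
'e': index 4 in ['c', 'a', 'b', 'd', 'e'] -> ['e', 'c', 'a', 'b', 'd']
'a': index 2 in ['e', 'c', 'a', 'b', 'd'] -> ['a', 'e', 'c', 'b', 'd']
'b': index 3 in ['a', 'e', 'c', 'b', 'd'] -> ['b', 'a', 'e', 'c', 'd']
'c': index 3 in ['b', 'a', 'e', 'c', 'd'] -> ['c', 'b', 'a', 'e', 'd']
'd': index 4 in ['c', 'b', 'a', 'e', 'd'] -> ['d', 'c', 'b', 'a', 'e']
'c': index 1 in ['d', 'c', 'b', 'a', 'e'] -> ['c', 'd', 'b', 'a', 'e']
'd': index 1 in ['c', 'd', 'b', 'a', 'e'] -> ['d', 'c', 'b', 'a', 'e']
'c': index 1 in ['d', 'c', 'b', 'a', 'e'] -> ['c', 'd', 'b', 'a', 'e']


Output: [0, 2, 0, 0, 4, 2, 3, 3, 4, 1, 1, 1]


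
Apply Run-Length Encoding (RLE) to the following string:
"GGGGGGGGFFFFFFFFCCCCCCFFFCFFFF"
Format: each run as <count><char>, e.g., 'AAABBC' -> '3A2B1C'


Scanning runs left to right:
  i=0: run of 'G' x 8 -> '8G'
  i=8: run of 'F' x 8 -> '8F'
  i=16: run of 'C' x 6 -> '6C'
  i=22: run of 'F' x 3 -> '3F'
  i=25: run of 'C' x 1 -> '1C'
  i=26: run of 'F' x 4 -> '4F'

RLE = 8G8F6C3F1C4F


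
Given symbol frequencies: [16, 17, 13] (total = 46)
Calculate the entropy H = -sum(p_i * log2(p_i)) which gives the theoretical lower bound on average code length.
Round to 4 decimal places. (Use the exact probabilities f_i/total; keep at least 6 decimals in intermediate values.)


Per-symbol terms -p_i * log2(p_i) with p_i = f_i/46:
  p = 16/46 = 0.347826: log2(p) = -1.523562, -p*log2(p) = 0.529935
  p = 17/46 = 0.369565: log2(p) = -1.436099, -p*log2(p) = 0.530732
  p = 13/46 = 0.282609: log2(p) = -1.823122, -p*log2(p) = 0.515230
H = 0.529935 + 0.530732 + 0.515230 = 1.575897

H = 1.5759 bits/symbol


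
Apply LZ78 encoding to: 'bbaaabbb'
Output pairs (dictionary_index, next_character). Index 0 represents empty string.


LZ78 encoding steps:
Dictionary: {0: ''}
Step 1: w='' (idx 0), next='b' -> output (0, 'b'), add 'b' as idx 1
Step 2: w='b' (idx 1), next='a' -> output (1, 'a'), add 'ba' as idx 2
Step 3: w='' (idx 0), next='a' -> output (0, 'a'), add 'a' as idx 3
Step 4: w='a' (idx 3), next='b' -> output (3, 'b'), add 'ab' as idx 4
Step 5: w='b' (idx 1), next='b' -> output (1, 'b'), add 'bb' as idx 5


Encoded: [(0, 'b'), (1, 'a'), (0, 'a'), (3, 'b'), (1, 'b')]


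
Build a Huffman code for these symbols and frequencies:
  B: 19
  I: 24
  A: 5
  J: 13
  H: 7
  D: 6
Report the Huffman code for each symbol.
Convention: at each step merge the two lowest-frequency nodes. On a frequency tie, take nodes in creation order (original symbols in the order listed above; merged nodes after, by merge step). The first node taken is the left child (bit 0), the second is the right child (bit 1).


Huffman tree construction:
Step 1: Merge A(5) + D(6) = 11
Step 2: Merge H(7) + (A+D)(11) = 18
Step 3: Merge J(13) + (H+(A+D))(18) = 31
Step 4: Merge B(19) + I(24) = 43
Step 5: Merge (J+(H+(A+D)))(31) + (B+I)(43) = 74
Read each symbol's code off the tree from the root (left child = 0, right child = 1).

Codes:
  B: 10 (length 2)
  I: 11 (length 2)
  A: 0110 (length 4)
  J: 00 (length 2)
  H: 010 (length 3)
  D: 0111 (length 4)
Average code length: 177/74 = 2.3919 bits/symbol


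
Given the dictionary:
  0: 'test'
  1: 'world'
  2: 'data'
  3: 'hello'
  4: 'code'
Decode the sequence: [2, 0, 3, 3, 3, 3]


Look up each index in the dictionary:
  2 -> 'data'
  0 -> 'test'
  3 -> 'hello'
  3 -> 'hello'
  3 -> 'hello'
  3 -> 'hello'

Decoded: "data test hello hello hello hello"


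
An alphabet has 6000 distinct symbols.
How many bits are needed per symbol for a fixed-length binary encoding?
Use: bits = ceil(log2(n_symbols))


log2(6000) = 12.5507
Bracket: 2^12 = 4096 < 6000 <= 2^13 = 8192
So ceil(log2(6000)) = 13

bits = ceil(log2(6000)) = ceil(12.5507) = 13 bits


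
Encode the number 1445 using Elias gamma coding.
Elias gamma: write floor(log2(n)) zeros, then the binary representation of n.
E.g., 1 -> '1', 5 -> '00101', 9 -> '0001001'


num_bits = floor(log2(1445)) + 1 = 11
leading_zeros = num_bits - 1 = 10
binary(1445) = 10110100101

Elias gamma(1445) = '0000000000' + '10110100101' = 000000000010110100101 (21 bits)


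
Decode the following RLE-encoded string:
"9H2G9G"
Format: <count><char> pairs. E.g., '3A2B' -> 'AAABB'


Expanding each <count><char> pair:
  9H -> 'HHHHHHHHH'
  2G -> 'GG'
  9G -> 'GGGGGGGGG'

Decoded = HHHHHHHHHGGGGGGGGGGG


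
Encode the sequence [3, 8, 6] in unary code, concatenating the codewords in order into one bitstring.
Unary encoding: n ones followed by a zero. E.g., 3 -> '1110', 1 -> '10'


Encode each number as n ones followed by a terminating 0:
  3 -> 1110 (4 bits)
  8 -> 111111110 (9 bits)
  6 -> 1111110 (7 bits)
Total length = 4 + 9 + 7 = 20 bits.

Unary([3, 8, 6]) = 11101111111101111110 (20 bits)


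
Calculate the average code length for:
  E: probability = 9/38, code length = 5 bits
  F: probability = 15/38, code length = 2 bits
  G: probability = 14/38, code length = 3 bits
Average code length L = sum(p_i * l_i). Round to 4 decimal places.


Weighted contributions p_i * l_i:
  E: (9/38) * 5 = 45/38
  F: (15/38) * 2 = 30/38
  G: (14/38) * 3 = 42/38
Sum = (45 + 30 + 42)/38 = 117/38

L = 117/38 = 3.0789 bits/symbol


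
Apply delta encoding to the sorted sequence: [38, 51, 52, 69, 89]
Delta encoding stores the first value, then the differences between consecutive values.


First value: 38
Deltas:
  51 - 38 = 13
  52 - 51 = 1
  69 - 52 = 17
  89 - 69 = 20


Delta encoded: [38, 13, 1, 17, 20]


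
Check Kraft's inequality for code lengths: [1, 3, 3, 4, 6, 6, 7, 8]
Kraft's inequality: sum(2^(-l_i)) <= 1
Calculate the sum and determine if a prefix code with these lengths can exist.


Sum = 2^(-1) + 2^(-3) + 2^(-3) + 2^(-4) + 2^(-6) + 2^(-6) + 2^(-7) + 2^(-8)
    = 0.5 + 0.125 + 0.125 + 0.0625 + 0.015625 + 0.015625 + 0.0078125 + 0.00390625
    = 219/256 = 0.85546875
Since 0.85546875 <= 1, Kraft's inequality IS satisfied.
A prefix code with these lengths CAN exist.

Kraft sum = 0.85546875. Satisfied.


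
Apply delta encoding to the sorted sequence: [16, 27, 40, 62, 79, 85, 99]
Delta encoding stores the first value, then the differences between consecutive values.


First value: 16
Deltas:
  27 - 16 = 11
  40 - 27 = 13
  62 - 40 = 22
  79 - 62 = 17
  85 - 79 = 6
  99 - 85 = 14


Delta encoded: [16, 11, 13, 22, 17, 6, 14]


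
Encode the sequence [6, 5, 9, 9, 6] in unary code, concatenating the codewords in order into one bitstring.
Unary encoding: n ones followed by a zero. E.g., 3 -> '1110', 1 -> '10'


Encode each number as n ones followed by a terminating 0:
  6 -> 1111110 (7 bits)
  5 -> 111110 (6 bits)
  9 -> 1111111110 (10 bits)
  9 -> 1111111110 (10 bits)
  6 -> 1111110 (7 bits)
Total length = 7 + 6 + 10 + 10 + 7 = 40 bits.

Unary([6, 5, 9, 9, 6]) = 1111110111110111111111011111111101111110 (40 bits)


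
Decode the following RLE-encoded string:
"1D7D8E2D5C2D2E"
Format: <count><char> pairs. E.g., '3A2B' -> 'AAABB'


Expanding each <count><char> pair:
  1D -> 'D'
  7D -> 'DDDDDDD'
  8E -> 'EEEEEEEE'
  2D -> 'DD'
  5C -> 'CCCCC'
  2D -> 'DD'
  2E -> 'EE'

Decoded = DDDDDDDDEEEEEEEEDDCCCCCDDEE


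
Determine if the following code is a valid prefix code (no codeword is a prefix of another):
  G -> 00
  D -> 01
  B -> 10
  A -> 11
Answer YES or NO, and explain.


Checking each pair (does one codeword prefix another?):
  G='00' vs D='01': no prefix
  G='00' vs B='10': no prefix
  G='00' vs A='11': no prefix
  D='01' vs G='00': no prefix
  D='01' vs B='10': no prefix
  D='01' vs A='11': no prefix
  B='10' vs G='00': no prefix
  B='10' vs D='01': no prefix
  B='10' vs A='11': no prefix
  A='11' vs G='00': no prefix
  A='11' vs D='01': no prefix
  A='11' vs B='10': no prefix
No violation found over all pairs.

YES -- this is a valid prefix code. No codeword is a prefix of any other codeword.


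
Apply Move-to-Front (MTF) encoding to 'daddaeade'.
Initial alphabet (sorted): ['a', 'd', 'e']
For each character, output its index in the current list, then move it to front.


MTF encoding:
'd': index 1 in ['a', 'd', 'e'] -> ['d', 'a', 'e']
'a': index 1 in ['d', 'a', 'e'] -> ['a', 'd', 'e']
'd': index 1 in ['a', 'd', 'e'] -> ['d', 'a', 'e']
'd': index 0 in ['d', 'a', 'e'] -> ['d', 'a', 'e']
'a': index 1 in ['d', 'a', 'e'] -> ['a', 'd', 'e']
'e': index 2 in ['a', 'd', 'e'] -> ['e', 'a', 'd']
'a': index 1 in ['e', 'a', 'd'] -> ['a', 'e', 'd']
'd': index 2 in ['a', 'e', 'd'] -> ['d', 'a', 'e']
'e': index 2 in ['d', 'a', 'e'] -> ['e', 'd', 'a']


Output: [1, 1, 1, 0, 1, 2, 1, 2, 2]


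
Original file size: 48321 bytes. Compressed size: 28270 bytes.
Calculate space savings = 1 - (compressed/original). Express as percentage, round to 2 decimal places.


ratio = compressed/original = 28270/48321 = 0.585046
savings = 1 - ratio = 1 - 0.585046 = 0.414954
as a percentage: 0.414954 * 100 = 41.5%

Space savings = 1 - 28270/48321 = 41.5%


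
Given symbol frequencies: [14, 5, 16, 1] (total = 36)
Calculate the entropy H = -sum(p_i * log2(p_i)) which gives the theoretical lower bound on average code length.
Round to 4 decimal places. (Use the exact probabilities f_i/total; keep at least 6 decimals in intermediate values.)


Per-symbol terms -p_i * log2(p_i) with p_i = f_i/36:
  p = 14/36 = 0.388889: log2(p) = -1.362570, -p*log2(p) = 0.529888
  p = 5/36 = 0.138889: log2(p) = -2.847997, -p*log2(p) = 0.395555
  p = 16/36 = 0.444444: log2(p) = -1.169925, -p*log2(p) = 0.519967
  p = 1/36 = 0.027778: log2(p) = -5.169925, -p*log2(p) = 0.143609
H = 0.529888 + 0.395555 + 0.519967 + 0.143609 = 1.589019

H = 1.589 bits/symbol


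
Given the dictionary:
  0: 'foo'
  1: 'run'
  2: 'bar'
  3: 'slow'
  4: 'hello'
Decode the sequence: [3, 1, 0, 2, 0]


Look up each index in the dictionary:
  3 -> 'slow'
  1 -> 'run'
  0 -> 'foo'
  2 -> 'bar'
  0 -> 'foo'

Decoded: "slow run foo bar foo"


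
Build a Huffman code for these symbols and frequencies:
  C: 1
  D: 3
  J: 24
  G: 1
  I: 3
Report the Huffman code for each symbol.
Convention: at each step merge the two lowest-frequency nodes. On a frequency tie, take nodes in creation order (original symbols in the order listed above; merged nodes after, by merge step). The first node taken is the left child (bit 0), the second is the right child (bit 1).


Huffman tree construction:
Step 1: Merge C(1) + G(1) = 2
Step 2: Merge (C+G)(2) + D(3) = 5
Step 3: Merge I(3) + ((C+G)+D)(5) = 8
Step 4: Merge (I+((C+G)+D))(8) + J(24) = 32
Read each symbol's code off the tree from the root (left child = 0, right child = 1).

Codes:
  C: 0100 (length 4)
  D: 011 (length 3)
  J: 1 (length 1)
  G: 0101 (length 4)
  I: 00 (length 2)
Average code length: 47/32 = 1.4688 bits/symbol


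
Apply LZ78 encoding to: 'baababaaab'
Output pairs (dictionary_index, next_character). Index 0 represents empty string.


LZ78 encoding steps:
Dictionary: {0: ''}
Step 1: w='' (idx 0), next='b' -> output (0, 'b'), add 'b' as idx 1
Step 2: w='' (idx 0), next='a' -> output (0, 'a'), add 'a' as idx 2
Step 3: w='a' (idx 2), next='b' -> output (2, 'b'), add 'ab' as idx 3
Step 4: w='ab' (idx 3), next='a' -> output (3, 'a'), add 'aba' as idx 4
Step 5: w='a' (idx 2), next='a' -> output (2, 'a'), add 'aa' as idx 5
Step 6: w='b' (idx 1), end of input -> output (1, '')


Encoded: [(0, 'b'), (0, 'a'), (2, 'b'), (3, 'a'), (2, 'a'), (1, '')]


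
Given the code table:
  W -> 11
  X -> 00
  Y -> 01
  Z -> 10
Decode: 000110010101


Decoding:
00 -> X
01 -> Y
10 -> Z
01 -> Y
01 -> Y
01 -> Y


Result: XYZYYY


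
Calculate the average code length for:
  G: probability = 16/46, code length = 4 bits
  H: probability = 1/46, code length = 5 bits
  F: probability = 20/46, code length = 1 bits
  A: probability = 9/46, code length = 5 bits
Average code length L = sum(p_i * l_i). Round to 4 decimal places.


Weighted contributions p_i * l_i:
  G: (16/46) * 4 = 64/46
  H: (1/46) * 5 = 5/46
  F: (20/46) * 1 = 20/46
  A: (9/46) * 5 = 45/46
Sum = (64 + 5 + 20 + 45)/46 = 134/46

L = 134/46 = 2.9130 bits/symbol


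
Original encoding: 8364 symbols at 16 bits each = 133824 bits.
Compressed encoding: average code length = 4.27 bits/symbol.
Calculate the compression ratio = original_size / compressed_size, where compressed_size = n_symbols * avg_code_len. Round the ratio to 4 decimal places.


original_size = n_symbols * orig_bits = 8364 * 16 = 133824 bits
compressed_size = n_symbols * avg_code_len = 8364 * 4.27 = 35714.28 bits
ratio = original_size / compressed_size = 133824 / 35714.28 = 3.7471

Compression ratio = 3.7471


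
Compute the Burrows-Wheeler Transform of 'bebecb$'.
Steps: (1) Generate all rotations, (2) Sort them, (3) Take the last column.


Rotations (sorted):
  0: $bebecb -> last char: b
  1: b$bebec -> last char: c
  2: bebecb$ -> last char: $
  3: becb$be -> last char: e
  4: cb$bebe -> last char: e
  5: ebecb$b -> last char: b
  6: ecb$beb -> last char: b


BWT = bc$eebb


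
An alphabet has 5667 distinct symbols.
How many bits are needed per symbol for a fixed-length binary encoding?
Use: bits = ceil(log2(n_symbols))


log2(5667) = 12.4684
Bracket: 2^12 = 4096 < 5667 <= 2^13 = 8192
So ceil(log2(5667)) = 13

bits = ceil(log2(5667)) = ceil(12.4684) = 13 bits


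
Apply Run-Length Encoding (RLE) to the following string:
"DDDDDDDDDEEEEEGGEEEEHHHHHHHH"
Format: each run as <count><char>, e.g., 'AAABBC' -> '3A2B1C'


Scanning runs left to right:
  i=0: run of 'D' x 9 -> '9D'
  i=9: run of 'E' x 5 -> '5E'
  i=14: run of 'G' x 2 -> '2G'
  i=16: run of 'E' x 4 -> '4E'
  i=20: run of 'H' x 8 -> '8H'

RLE = 9D5E2G4E8H


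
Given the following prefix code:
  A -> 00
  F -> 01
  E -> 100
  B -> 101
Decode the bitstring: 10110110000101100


Decoding step by step:
Bits 101 -> B
Bits 101 -> B
Bits 100 -> E
Bits 00 -> A
Bits 101 -> B
Bits 100 -> E


Decoded message: BBEABE


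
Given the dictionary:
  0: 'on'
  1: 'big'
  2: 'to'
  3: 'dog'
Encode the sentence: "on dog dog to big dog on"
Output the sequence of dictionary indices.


Look up each word in the dictionary:
  'on' -> 0
  'dog' -> 3
  'dog' -> 3
  'to' -> 2
  'big' -> 1
  'dog' -> 3
  'on' -> 0

Encoded: [0, 3, 3, 2, 1, 3, 0]


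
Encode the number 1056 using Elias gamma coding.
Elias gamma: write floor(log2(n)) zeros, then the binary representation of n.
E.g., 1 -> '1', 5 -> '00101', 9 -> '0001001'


num_bits = floor(log2(1056)) + 1 = 11
leading_zeros = num_bits - 1 = 10
binary(1056) = 10000100000

Elias gamma(1056) = '0000000000' + '10000100000' = 000000000010000100000 (21 bits)


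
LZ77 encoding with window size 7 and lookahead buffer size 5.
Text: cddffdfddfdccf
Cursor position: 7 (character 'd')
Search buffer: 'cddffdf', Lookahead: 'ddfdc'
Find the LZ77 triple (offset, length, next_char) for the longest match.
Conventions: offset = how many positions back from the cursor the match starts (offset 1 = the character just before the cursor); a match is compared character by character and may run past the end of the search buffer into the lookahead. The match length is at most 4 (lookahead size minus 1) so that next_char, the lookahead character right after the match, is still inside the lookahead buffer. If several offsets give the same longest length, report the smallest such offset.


Try each offset into the search buffer:
  offset=1 (pos 6, char 'f'): match length 0
  offset=2 (pos 5, char 'd'): match length 1
  offset=3 (pos 4, char 'f'): match length 0
  offset=4 (pos 3, char 'f'): match length 0
  offset=5 (pos 2, char 'd'): match length 1
  offset=6 (pos 1, char 'd'): match length 3
  offset=7 (pos 0, char 'c'): match length 0
Longest match has length 3 at offset 6.
next_char = character at position 7 + 3 = 10 -> 'd'

Best match: offset=6, length=3 (matching 'ddf' starting at position 1)
LZ77 triple: (6, 3, 'd')
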